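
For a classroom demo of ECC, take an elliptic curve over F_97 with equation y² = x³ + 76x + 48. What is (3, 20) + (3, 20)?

tangent at (3, 20): λ = (3·3² + 76)/(2·20) ≡ 6/40. 40⁻¹ ≡ 17 (mod 97), so λ ≡ 6·17 ≡ 5.
  x = λ² - 3 - 3 = 25 - 6 ≡ 19; y = λ·(3 - 19) - 20 ≡ 94. → (19, 94)

(19, 94)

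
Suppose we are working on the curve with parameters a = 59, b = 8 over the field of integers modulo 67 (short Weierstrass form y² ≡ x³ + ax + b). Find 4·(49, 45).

Write G = (49, 45).
Repeated addition: build up to 4G.
2G: tangent at (49, 45): λ = (3·49² + 59)/(2·45) ≡ 26/23. 23⁻¹ ≡ 35 (mod 67) since 23·35 = 805 ≡ 1, so λ ≡ 26·35 ≡ 39.
  x = λ² - 49 - 49 = 1521 - 98 ≡ 16; y = λ·(49 - 16) - 45 ≡ 36. → (16, 36)
3G: (16, 36) + (49, 45). λ = (45 - 36)/(49 - 16) ≡ 9/33 mod 67. 33⁻¹ ≡ 65 (mod 67) since 33·65 = 2145 ≡ 1, so λ ≡ 49.
  x = λ² - 16 - 49 = 2401 - 65 ≡ 58; y = λ·(16 - 58) - 36 ≡ 50. → (58, 50)
4G: (58, 50) + (49, 45). λ = (45 - 50)/(49 - 58) ≡ 62/58 mod 67. 58⁻¹ ≡ 52 (mod 67), so λ ≡ 8.
  x = λ² - 58 - 49 = 64 - 107 ≡ 24; y = λ·(58 - 24) - 50 ≡ 21. → (24, 21)

(24, 21)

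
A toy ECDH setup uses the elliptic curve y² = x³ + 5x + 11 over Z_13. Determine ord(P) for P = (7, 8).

5

2P: tangent at (7, 8): λ = (3·7² + 5)/(2·8) ≡ 9/3. 3⁻¹ ≡ 9 (mod 13) since 3·9 = 27 ≡ 1, so λ ≡ 9·9 ≡ 3.
  x = λ² - 7 - 7 = 9 - 14 ≡ 8; y = λ·(7 - 8) - 8 ≡ 2. → (8, 2)
3P: (8, 2) + (7, 8). λ = (8 - 2)/(7 - 8) ≡ 6/12 mod 13. 12⁻¹ ≡ 12 (mod 13) since 12·12 = 144 ≡ 1, so λ ≡ 7.
  x = λ² - 8 - 7 = 49 - 15 ≡ 8; y = λ·(8 - 8) - 2 ≡ 11. → (8, 11)
4P: (8, 11) + (7, 8). λ = (8 - 11)/(7 - 8) ≡ 10/12 mod 13. 12⁻¹ ≡ 12 (mod 13) since 12·12 = 144 ≡ 1, so λ ≡ 3.
  x = λ² - 8 - 7 = 9 - 15 ≡ 7; y = λ·(8 - 7) - 11 ≡ 5. → (7, 5)
5P: (7, 5) + (7, 8): same x and y₁ ≡ -y₂, so the sum is O.
5P = O, so the order is 5.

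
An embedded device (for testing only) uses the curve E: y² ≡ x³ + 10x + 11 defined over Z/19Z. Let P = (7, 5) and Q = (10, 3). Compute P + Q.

(13, 18)

(7, 5) + (10, 3). λ = (3 - 5)/(10 - 7) ≡ 17/3 mod 19. 3⁻¹ ≡ 13 (mod 19) since 3·13 = 39 ≡ 1, so λ ≡ 12.
  x = λ² - 7 - 10 = 144 - 17 ≡ 13; y = λ·(7 - 13) - 5 ≡ 18. → (13, 18)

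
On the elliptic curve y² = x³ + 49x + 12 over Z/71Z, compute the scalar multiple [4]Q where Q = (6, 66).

(27, 12)

Double-and-add on 4 = (100)₂. Start with Q = (6, 66) for the leading 1-bit.
double: tangent at (6, 66): λ = (3·6² + 49)/(2·66) ≡ 15/61. 61⁻¹ ≡ 7 (mod 71), so λ ≡ 15·7 ≡ 34.
  x = λ² - 6 - 6 = 1156 - 12 ≡ 8; y = λ·(6 - 8) - 66 ≡ 8. → (8, 8)
double: tangent at (8, 8): λ = (3·8² + 49)/(2·8) ≡ 28/16. 16⁻¹ ≡ 40 (mod 71) since 16·40 = 640 ≡ 1, so λ ≡ 28·40 ≡ 55.
  x = λ² - 8 - 8 = 3025 - 16 ≡ 27; y = λ·(8 - 27) - 8 ≡ 12. → (27, 12)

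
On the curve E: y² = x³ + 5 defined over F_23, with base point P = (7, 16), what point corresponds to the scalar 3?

(22, 21)

Repeated addition: build up to 3P.
2P: tangent at (7, 16): λ = (3·7² + 0)/(2·16) ≡ 9/9. 9⁻¹ ≡ 18 (mod 23) since 9·18 = 162 ≡ 1, so λ ≡ 9·18 ≡ 1.
  x = λ² - 7 - 7 = 1 - 14 ≡ 10; y = λ·(7 - 10) - 16 ≡ 4. → (10, 4)
3P: (10, 4) + (7, 16). λ = (16 - 4)/(7 - 10) ≡ 12/20 mod 23. 20⁻¹ ≡ 15 (mod 23) since 20·15 = 300 ≡ 1, so λ ≡ 19.
  x = λ² - 10 - 7 = 361 - 17 ≡ 22; y = λ·(10 - 22) - 4 ≡ 21. → (22, 21)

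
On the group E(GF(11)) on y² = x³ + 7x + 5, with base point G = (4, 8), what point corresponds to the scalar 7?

Double-and-add on 7 = (111)₂. Start with G = (4, 8) for the leading 1-bit.
double: tangent at (4, 8): λ = (3·4² + 7)/(2·8) ≡ 0/5. 5⁻¹ ≡ 9 (mod 11), so λ ≡ 0·9 ≡ 0.
  x = λ² - 4 - 4 = 0 - 8 ≡ 3; y = λ·(4 - 3) - 8 ≡ 3. → (3, 3)
add G: (3, 3) + (4, 8). λ = (8 - 3)/(4 - 3) ≡ 5/1 mod 11. 1⁻¹ ≡ 1 (mod 11) since 1·1 = 1 ≡ 1, so λ ≡ 5.
  x = λ² - 3 - 4 = 25 - 7 ≡ 7; y = λ·(3 - 7) - 3 ≡ 10. → (7, 10)
double: tangent at (7, 10): λ = (3·7² + 7)/(2·10) ≡ 0/9. 9⁻¹ ≡ 5 (mod 11), so λ ≡ 0·5 ≡ 0.
  x = λ² - 7 - 7 = 0 - 14 ≡ 8; y = λ·(7 - 8) - 10 ≡ 1. → (8, 1)
add G: (8, 1) + (4, 8). λ = (8 - 1)/(4 - 8) ≡ 7/7 mod 11. 7⁻¹ ≡ 8 (mod 11), so λ ≡ 1.
  x = λ² - 8 - 4 = 1 - 12 ≡ 0; y = λ·(8 - 0) - 1 ≡ 7. → (0, 7)

(0, 7)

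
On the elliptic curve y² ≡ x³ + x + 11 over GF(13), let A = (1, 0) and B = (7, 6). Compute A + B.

(6, 8)

(1, 0) + (7, 6). λ = (6 - 0)/(7 - 1) ≡ 6/6 mod 13. 6⁻¹ ≡ 11 (mod 13), so λ ≡ 1.
  x = λ² - 1 - 7 = 1 - 8 ≡ 6; y = λ·(1 - 6) - 0 ≡ 8. → (6, 8)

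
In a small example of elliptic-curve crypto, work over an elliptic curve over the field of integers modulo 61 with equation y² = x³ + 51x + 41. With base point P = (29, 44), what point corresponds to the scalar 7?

Double-and-add on 7 = (111)₂. Start with P = (29, 44) for the leading 1-bit.
double: tangent at (29, 44): λ = (3·29² + 51)/(2·44) ≡ 12/27. 27⁻¹ ≡ 52 (mod 61) since 27·52 = 1404 ≡ 1, so λ ≡ 12·52 ≡ 14.
  x = λ² - 29 - 29 = 196 - 58 ≡ 16; y = λ·(29 - 16) - 44 ≡ 16. → (16, 16)
add P: (16, 16) + (29, 44). λ = (44 - 16)/(29 - 16) ≡ 28/13 mod 61. 13⁻¹ ≡ 47 (mod 61) since 13·47 = 611 ≡ 1, so λ ≡ 35.
  x = λ² - 16 - 29 = 1225 - 45 ≡ 21; y = λ·(16 - 21) - 16 ≡ 53. → (21, 53)
double: tangent at (21, 53): λ = (3·21² + 51)/(2·53) ≡ 32/45. 45⁻¹ ≡ 19 (mod 61) since 45·19 = 855 ≡ 1, so λ ≡ 32·19 ≡ 59.
  x = λ² - 21 - 21 = 3481 - 42 ≡ 23; y = λ·(21 - 23) - 53 ≡ 12. → (23, 12)
add P: (23, 12) + (29, 44). λ = (44 - 12)/(29 - 23) ≡ 32/6 mod 61. 6⁻¹ ≡ 51 (mod 61), so λ ≡ 46.
  x = λ² - 23 - 29 = 2116 - 52 ≡ 51; y = λ·(23 - 51) - 12 ≡ 42. → (51, 42)

(51, 42)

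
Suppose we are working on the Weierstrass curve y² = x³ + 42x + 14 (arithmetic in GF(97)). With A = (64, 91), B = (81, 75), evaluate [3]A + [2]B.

First 3A:
Repeated addition: build up to 3A.
2A: tangent at (64, 91): λ = (3·64² + 42)/(2·91) ≡ 11/85. 85⁻¹ ≡ 8 (mod 97) since 85·8 = 680 ≡ 1, so λ ≡ 11·8 ≡ 88.
  x = λ² - 64 - 64 = 7744 - 128 ≡ 50; y = λ·(64 - 50) - 91 ≡ 74. → (50, 74)
3A: (50, 74) + (64, 91). λ = (91 - 74)/(64 - 50) ≡ 17/14 mod 97. 14⁻¹ ≡ 7 (mod 97) since 14·7 = 98 ≡ 1, so λ ≡ 22.
  x = λ² - 50 - 64 = 484 - 114 ≡ 79; y = λ·(50 - 79) - 74 ≡ 64. → (79, 64)
3A = (79, 64).
Next 2B:
Repeated addition: build up to 2B.
2B: tangent at (81, 75): λ = (3·81² + 42)/(2·75) ≡ 34/53. 53⁻¹ ≡ 11 (mod 97), so λ ≡ 34·11 ≡ 83.
  x = λ² - 81 - 81 = 6889 - 162 ≡ 34; y = λ·(81 - 34) - 75 ≡ 43. → (34, 43)
2B = (34, 43).
Finally 3A + 2B:
(79, 64) + (34, 43). λ = (43 - 64)/(34 - 79) ≡ 76/52 mod 97. 52⁻¹ ≡ 28 (mod 97), so λ ≡ 91.
  x = λ² - 79 - 34 = 8281 - 113 ≡ 20; y = λ·(79 - 20) - 64 ≡ 67. → (20, 67)

(20, 67)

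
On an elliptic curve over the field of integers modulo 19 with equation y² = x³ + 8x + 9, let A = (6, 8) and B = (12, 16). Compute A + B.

(6, 8) + (12, 16). λ = (16 - 8)/(12 - 6) ≡ 8/6 mod 19. 6⁻¹ ≡ 16 (mod 19) since 6·16 = 96 ≡ 1, so λ ≡ 14.
  x = λ² - 6 - 12 = 196 - 18 ≡ 7; y = λ·(6 - 7) - 8 ≡ 16. → (7, 16)

(7, 16)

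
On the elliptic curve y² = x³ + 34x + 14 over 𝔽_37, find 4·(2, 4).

(2, 33)

Write G = (2, 4).
Double-and-add on 4 = (100)₂. Start with G = (2, 4) for the leading 1-bit.
double: tangent at (2, 4): λ = (3·2² + 34)/(2·4) ≡ 9/8. 8⁻¹ ≡ 14 (mod 37), so λ ≡ 9·14 ≡ 15.
  x = λ² - 2 - 2 = 225 - 4 ≡ 36; y = λ·(2 - 36) - 4 ≡ 4. → (36, 4)
double: tangent at (36, 4): λ = (3·36² + 34)/(2·4) ≡ 0/8. 8⁻¹ ≡ 14 (mod 37), so λ ≡ 0·14 ≡ 0.
  x = λ² - 36 - 36 = 0 - 72 ≡ 2; y = λ·(36 - 2) - 4 ≡ 33. → (2, 33)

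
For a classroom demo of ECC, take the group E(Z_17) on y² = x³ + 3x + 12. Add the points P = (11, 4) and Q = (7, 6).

(12, 5)

(11, 4) + (7, 6). λ = (6 - 4)/(7 - 11) ≡ 2/13 mod 17. 13⁻¹ ≡ 4 (mod 17), so λ ≡ 8.
  x = λ² - 11 - 7 = 64 - 18 ≡ 12; y = λ·(11 - 12) - 4 ≡ 5. → (12, 5)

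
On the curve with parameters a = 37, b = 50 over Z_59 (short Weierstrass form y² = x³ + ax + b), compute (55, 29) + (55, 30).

The two points share x = 55 and their y-coordinates satisfy 29 + 30 ≡ 0 (mod 59), so they are inverses. Their sum is O.

O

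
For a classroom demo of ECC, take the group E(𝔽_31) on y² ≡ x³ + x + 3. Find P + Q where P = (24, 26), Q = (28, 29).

(28, 2)

(24, 26) + (28, 29). λ = (29 - 26)/(28 - 24) ≡ 3/4 mod 31. 4⁻¹ ≡ 8 (mod 31), so λ ≡ 24.
  x = λ² - 24 - 28 = 576 - 52 ≡ 28; y = λ·(24 - 28) - 26 ≡ 2. → (28, 2)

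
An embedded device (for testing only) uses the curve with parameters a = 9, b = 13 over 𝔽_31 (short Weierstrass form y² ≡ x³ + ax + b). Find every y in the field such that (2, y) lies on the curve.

15, 16

x³ + 9x + 13 = 39 ≡ 8 (mod 31).
Square roots of 8 mod 31: 15 and 16 (since 15² = 225 ≡ 8).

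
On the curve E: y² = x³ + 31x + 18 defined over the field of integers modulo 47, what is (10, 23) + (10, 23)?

tangent at (10, 23): λ = (3·10² + 31)/(2·23) ≡ 2/46. 46⁻¹ ≡ 46 (mod 47) since 46·46 = 2116 ≡ 1, so λ ≡ 2·46 ≡ 45.
  x = λ² - 10 - 10 = 2025 - 20 ≡ 31; y = λ·(10 - 31) - 23 ≡ 19. → (31, 19)

(31, 19)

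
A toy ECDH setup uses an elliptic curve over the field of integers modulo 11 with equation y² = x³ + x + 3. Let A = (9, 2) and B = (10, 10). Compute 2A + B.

(5, 1)

First 2A:
Repeated addition: build up to 2A.
2A: tangent at (9, 2): λ = (3·9² + 1)/(2·2) ≡ 2/4. 4⁻¹ ≡ 3 (mod 11), so λ ≡ 2·3 ≡ 6.
  x = λ² - 9 - 9 = 36 - 18 ≡ 7; y = λ·(9 - 7) - 2 ≡ 10. → (7, 10)
2A = (7, 10).
Finally 2A + B:
(7, 10) + (10, 10). λ = (10 - 10)/(10 - 7) ≡ 0/3 mod 11. 3⁻¹ ≡ 4 (mod 11) since 3·4 = 12 ≡ 1, so λ ≡ 0.
  x = λ² - 7 - 10 = 0 - 17 ≡ 5; y = λ·(7 - 5) - 10 ≡ 1. → (5, 1)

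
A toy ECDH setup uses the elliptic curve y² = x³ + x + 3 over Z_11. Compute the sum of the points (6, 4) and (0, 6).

(6, 4) + (0, 6). λ = (6 - 4)/(0 - 6) ≡ 2/5 mod 11. 5⁻¹ ≡ 9 (mod 11) since 5·9 = 45 ≡ 1, so λ ≡ 7.
  x = λ² - 6 - 0 = 49 - 6 ≡ 10; y = λ·(6 - 10) - 4 ≡ 1. → (10, 1)

(10, 1)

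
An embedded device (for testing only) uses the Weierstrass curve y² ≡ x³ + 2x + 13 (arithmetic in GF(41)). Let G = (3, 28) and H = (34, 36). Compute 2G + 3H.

(6, 6)

First 2G:
Repeated addition: build up to 2G.
2G: tangent at (3, 28): λ = (3·3² + 2)/(2·28) ≡ 29/15. 15⁻¹ ≡ 11 (mod 41), so λ ≡ 29·11 ≡ 32.
  x = λ² - 3 - 3 = 1024 - 6 ≡ 34; y = λ·(3 - 34) - 28 ≡ 5. → (34, 5)
2G = (34, 5).
Next 3H:
Repeated addition: build up to 3H.
2H: tangent at (34, 36): λ = (3·34² + 2)/(2·36) ≡ 26/31. 31⁻¹ ≡ 4 (mod 41), so λ ≡ 26·4 ≡ 22.
  x = λ² - 34 - 34 = 484 - 68 ≡ 6; y = λ·(34 - 6) - 36 ≡ 6. → (6, 6)
3H: (6, 6) + (34, 36). λ = (36 - 6)/(34 - 6) ≡ 30/28 mod 41. 28⁻¹ ≡ 22 (mod 41) since 28·22 = 616 ≡ 1, so λ ≡ 4.
  x = λ² - 6 - 34 = 16 - 40 ≡ 17; y = λ·(6 - 17) - 6 ≡ 32. → (17, 32)
3H = (17, 32).
Finally 2G + 3H:
(34, 5) + (17, 32). λ = (32 - 5)/(17 - 34) ≡ 27/24 mod 41. 24⁻¹ ≡ 12 (mod 41), so λ ≡ 37.
  x = λ² - 34 - 17 = 1369 - 51 ≡ 6; y = λ·(34 - 6) - 5 ≡ 6. → (6, 6)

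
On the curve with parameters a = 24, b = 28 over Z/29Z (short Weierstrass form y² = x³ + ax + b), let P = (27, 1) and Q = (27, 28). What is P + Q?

The two points share x = 27 and their y-coordinates satisfy 1 + 28 ≡ 0 (mod 29), so they are inverses. Their sum is the point at infinity.

O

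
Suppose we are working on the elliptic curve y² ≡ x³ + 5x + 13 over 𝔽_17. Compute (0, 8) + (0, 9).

The two points share x = 0 and their y-coordinates satisfy 8 + 9 ≡ 0 (mod 17), so they are inverses. Their sum is O.

O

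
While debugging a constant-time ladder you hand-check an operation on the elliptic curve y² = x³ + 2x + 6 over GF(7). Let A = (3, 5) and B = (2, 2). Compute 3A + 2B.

(4, 1)

First 3A:
Repeated addition: build up to 3A.
2A: tangent at (3, 5): λ = (3·3² + 2)/(2·5) ≡ 1/3. 3⁻¹ ≡ 5 (mod 7), so λ ≡ 1·5 ≡ 5.
  x = λ² - 3 - 3 = 25 - 6 ≡ 5; y = λ·(3 - 5) - 5 ≡ 6. → (5, 6)
3A: (5, 6) + (3, 5). λ = (5 - 6)/(3 - 5) ≡ 6/5 mod 7. 5⁻¹ ≡ 3 (mod 7), so λ ≡ 4.
  x = λ² - 5 - 3 = 16 - 8 ≡ 1; y = λ·(5 - 1) - 6 ≡ 3. → (1, 3)
3A = (1, 3).
Next 2B:
Repeated addition: build up to 2B.
2B: tangent at (2, 2): λ = (3·2² + 2)/(2·2) ≡ 0/4. 4⁻¹ ≡ 2 (mod 7), so λ ≡ 0·2 ≡ 0.
  x = λ² - 2 - 2 = 0 - 4 ≡ 3; y = λ·(2 - 3) - 2 ≡ 5. → (3, 5)
2B = (3, 5).
Finally 3A + 2B:
(1, 3) + (3, 5). λ = (5 - 3)/(3 - 1) ≡ 2/2 mod 7. 2⁻¹ ≡ 4 (mod 7) since 2·4 = 8 ≡ 1, so λ ≡ 1.
  x = λ² - 1 - 3 = 1 - 4 ≡ 4; y = λ·(1 - 4) - 3 ≡ 1. → (4, 1)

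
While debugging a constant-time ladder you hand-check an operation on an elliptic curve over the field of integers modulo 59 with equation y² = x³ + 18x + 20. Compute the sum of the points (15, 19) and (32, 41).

(15, 19) + (32, 41). λ = (41 - 19)/(32 - 15) ≡ 22/17 mod 59. 17⁻¹ ≡ 7 (mod 59) since 17·7 = 119 ≡ 1, so λ ≡ 36.
  x = λ² - 15 - 32 = 1296 - 47 ≡ 10; y = λ·(15 - 10) - 19 ≡ 43. → (10, 43)

(10, 43)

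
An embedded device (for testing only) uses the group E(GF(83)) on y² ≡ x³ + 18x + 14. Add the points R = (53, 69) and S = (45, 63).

(53, 14)

(53, 69) + (45, 63). λ = (63 - 69)/(45 - 53) ≡ 77/75 mod 83. 75⁻¹ ≡ 31 (mod 83), so λ ≡ 63.
  x = λ² - 53 - 45 = 3969 - 98 ≡ 53; y = λ·(53 - 53) - 69 ≡ 14. → (53, 14)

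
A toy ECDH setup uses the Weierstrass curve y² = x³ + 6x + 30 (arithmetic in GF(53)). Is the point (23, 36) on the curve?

y² = 36² ≡ 24; x³ + 6x + 30 = 12335 ≡ 39 (mod 53). 24 ≠ 39.

no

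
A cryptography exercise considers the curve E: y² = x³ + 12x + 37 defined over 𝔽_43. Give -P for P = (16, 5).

-(16, 5) = (16, -5 mod 43) = (16, 38).

(16, 38)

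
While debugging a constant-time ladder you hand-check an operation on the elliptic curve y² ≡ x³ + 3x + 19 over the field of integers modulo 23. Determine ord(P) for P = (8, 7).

2P: tangent at (8, 7): λ = (3·8² + 3)/(2·7) ≡ 11/14. 14⁻¹ ≡ 5 (mod 23) since 14·5 = 70 ≡ 1, so λ ≡ 11·5 ≡ 9.
  x = λ² - 8 - 8 = 81 - 16 ≡ 19; y = λ·(8 - 19) - 7 ≡ 9. → (19, 9)
3P: (19, 9) + (8, 7). λ = (7 - 9)/(8 - 19) ≡ 21/12 mod 23. 12⁻¹ ≡ 2 (mod 23), so λ ≡ 19.
  x = λ² - 19 - 8 = 361 - 27 ≡ 12; y = λ·(19 - 12) - 9 ≡ 9. → (12, 9)
4P: (12, 9) + (8, 7). λ = (7 - 9)/(8 - 12) ≡ 21/19 mod 23. 19⁻¹ ≡ 17 (mod 23), so λ ≡ 12.
  x = λ² - 12 - 8 = 144 - 20 ≡ 9; y = λ·(12 - 9) - 9 ≡ 4. → (9, 4)
5P: (9, 4) + (8, 7). λ = (7 - 4)/(8 - 9) ≡ 3/22 mod 23. 22⁻¹ ≡ 22 (mod 23) since 22·22 = 484 ≡ 1, so λ ≡ 20.
  x = λ² - 9 - 8 = 400 - 17 ≡ 15; y = λ·(9 - 15) - 4 ≡ 14. → (15, 14)
6P: (15, 14) + (8, 7). λ = (7 - 14)/(8 - 15) ≡ 16/16 mod 23. 16⁻¹ ≡ 13 (mod 23), so λ ≡ 1.
  x = λ² - 15 - 8 = 1 - 23 ≡ 1; y = λ·(15 - 1) - 14 ≡ 0. → (1, 0)
7P: (1, 0) + (8, 7). λ = (7 - 0)/(8 - 1) ≡ 7/7 mod 23. 7⁻¹ ≡ 10 (mod 23) since 7·10 = 70 ≡ 1, so λ ≡ 1.
  x = λ² - 1 - 8 = 1 - 9 ≡ 15; y = λ·(1 - 15) - 0 ≡ 9. → (15, 9)
8P: (15, 9) + (8, 7). λ = (7 - 9)/(8 - 15) ≡ 21/16 mod 23. 16⁻¹ ≡ 13 (mod 23), so λ ≡ 20.
  x = λ² - 15 - 8 = 400 - 23 ≡ 9; y = λ·(15 - 9) - 9 ≡ 19. → (9, 19)
9P: (9, 19) + (8, 7). λ = (7 - 19)/(8 - 9) ≡ 11/22 mod 23. 22⁻¹ ≡ 22 (mod 23) since 22·22 = 484 ≡ 1, so λ ≡ 12.
  x = λ² - 9 - 8 = 144 - 17 ≡ 12; y = λ·(9 - 12) - 19 ≡ 14. → (12, 14)
10P: (12, 14) + (8, 7). λ = (7 - 14)/(8 - 12) ≡ 16/19 mod 23. 19⁻¹ ≡ 17 (mod 23) since 19·17 = 323 ≡ 1, so λ ≡ 19.
  x = λ² - 12 - 8 = 361 - 20 ≡ 19; y = λ·(12 - 19) - 14 ≡ 14. → (19, 14)
11P: (19, 14) + (8, 7). λ = (7 - 14)/(8 - 19) ≡ 16/12 mod 23. 12⁻¹ ≡ 2 (mod 23), so λ ≡ 9.
  x = λ² - 19 - 8 = 81 - 27 ≡ 8; y = λ·(19 - 8) - 14 ≡ 16. → (8, 16)
12P: (8, 16) + (8, 7): same x and y₁ ≡ -y₂, so the sum is O.
12P = O, so the order is 12.

12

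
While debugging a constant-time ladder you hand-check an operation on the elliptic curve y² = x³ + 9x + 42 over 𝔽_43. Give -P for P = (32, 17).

-(32, 17) = (32, -17 mod 43) = (32, 26).

(32, 26)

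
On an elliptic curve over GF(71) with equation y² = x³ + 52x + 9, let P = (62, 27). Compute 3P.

Repeated addition: build up to 3P.
2P: tangent at (62, 27): λ = (3·62² + 52)/(2·27) ≡ 11/54. 54⁻¹ ≡ 25 (mod 71), so λ ≡ 11·25 ≡ 62.
  x = λ² - 62 - 62 = 3844 - 124 ≡ 28; y = λ·(62 - 28) - 27 ≡ 22. → (28, 22)
3P: (28, 22) + (62, 27). λ = (27 - 22)/(62 - 28) ≡ 5/34 mod 71. 34⁻¹ ≡ 23 (mod 71), so λ ≡ 44.
  x = λ² - 28 - 62 = 1936 - 90 ≡ 0; y = λ·(28 - 0) - 22 ≡ 3. → (0, 3)

(0, 3)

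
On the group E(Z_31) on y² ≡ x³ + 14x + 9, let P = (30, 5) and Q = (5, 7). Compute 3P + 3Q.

First 3P:
Repeated addition: build up to 3P.
2P: tangent at (30, 5): λ = (3·30² + 14)/(2·5) ≡ 17/10. 10⁻¹ ≡ 28 (mod 31) since 10·28 = 280 ≡ 1, so λ ≡ 17·28 ≡ 11.
  x = λ² - 30 - 30 = 121 - 60 ≡ 30; y = λ·(30 - 30) - 5 ≡ 26. → (30, 26)
3P: (30, 26) + (30, 5): same x and y₁ ≡ -y₂, so the sum is ∞.
3P = ∞.
Next 3Q:
Repeated addition: build up to 3Q.
2Q: tangent at (5, 7): λ = (3·5² + 14)/(2·7) ≡ 27/14. 14⁻¹ ≡ 20 (mod 31), so λ ≡ 27·20 ≡ 13.
  x = λ² - 5 - 5 = 169 - 10 ≡ 4; y = λ·(5 - 4) - 7 ≡ 6. → (4, 6)
3Q: (4, 6) + (5, 7). λ = (7 - 6)/(5 - 4) ≡ 1/1 mod 31. 1⁻¹ ≡ 1 (mod 31), so λ ≡ 1.
  x = λ² - 4 - 5 = 1 - 9 ≡ 23; y = λ·(4 - 23) - 6 ≡ 6. → (23, 6)
3Q = (23, 6).
Finally 3P + 3Q:
∞ + (23, 6) = (23, 6) (identity).

(23, 6)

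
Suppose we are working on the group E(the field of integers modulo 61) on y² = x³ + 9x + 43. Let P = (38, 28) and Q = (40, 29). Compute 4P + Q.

First 4P:
Repeated addition: build up to 4P.
2P: tangent at (38, 28): λ = (3·38² + 9)/(2·28) ≡ 10/56. 56⁻¹ ≡ 12 (mod 61), so λ ≡ 10·12 ≡ 59.
  x = λ² - 38 - 38 = 3481 - 76 ≡ 50; y = λ·(38 - 50) - 28 ≡ 57. → (50, 57)
3P: (50, 57) + (38, 28). λ = (28 - 57)/(38 - 50) ≡ 32/49 mod 61. 49⁻¹ ≡ 5 (mod 61) since 49·5 = 245 ≡ 1, so λ ≡ 38.
  x = λ² - 50 - 38 = 1444 - 88 ≡ 14; y = λ·(50 - 14) - 57 ≡ 30. → (14, 30)
4P: (14, 30) + (38, 28). λ = (28 - 30)/(38 - 14) ≡ 59/24 mod 61. 24⁻¹ ≡ 28 (mod 61) since 24·28 = 672 ≡ 1, so λ ≡ 5.
  x = λ² - 14 - 38 = 25 - 52 ≡ 34; y = λ·(14 - 34) - 30 ≡ 53. → (34, 53)
4P = (34, 53).
Finally 4P + Q:
(34, 53) + (40, 29). λ = (29 - 53)/(40 - 34) ≡ 37/6 mod 61. 6⁻¹ ≡ 51 (mod 61) since 6·51 = 306 ≡ 1, so λ ≡ 57.
  x = λ² - 34 - 40 = 3249 - 74 ≡ 3; y = λ·(34 - 3) - 53 ≡ 6. → (3, 6)

(3, 6)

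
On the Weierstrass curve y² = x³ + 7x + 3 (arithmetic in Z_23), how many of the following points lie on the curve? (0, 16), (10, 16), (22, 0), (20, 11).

(0, 16): 16² ≡ 3, rhs ≡ 3 → on.
(10, 16): 16² ≡ 3, rhs ≡ 15 → off.
(22, 0): 0² ≡ 0, rhs ≡ 18 → off.
(20, 11): 11² ≡ 6, rhs ≡ 1 → off.

1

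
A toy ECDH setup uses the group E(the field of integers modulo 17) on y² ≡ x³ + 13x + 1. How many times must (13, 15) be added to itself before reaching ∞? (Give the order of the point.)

5

2P: tangent at (13, 15): λ = (3·13² + 13)/(2·15) ≡ 10/13. 13⁻¹ ≡ 4 (mod 17) since 13·4 = 52 ≡ 1, so λ ≡ 10·4 ≡ 6.
  x = λ² - 13 - 13 = 36 - 26 ≡ 10; y = λ·(13 - 10) - 15 ≡ 3. → (10, 3)
3P: (10, 3) + (13, 15). λ = (15 - 3)/(13 - 10) ≡ 12/3 mod 17. 3⁻¹ ≡ 6 (mod 17), so λ ≡ 4.
  x = λ² - 10 - 13 = 16 - 23 ≡ 10; y = λ·(10 - 10) - 3 ≡ 14. → (10, 14)
4P: (10, 14) + (13, 15). λ = (15 - 14)/(13 - 10) ≡ 1/3 mod 17. 3⁻¹ ≡ 6 (mod 17) since 3·6 = 18 ≡ 1, so λ ≡ 6.
  x = λ² - 10 - 13 = 36 - 23 ≡ 13; y = λ·(10 - 13) - 14 ≡ 2. → (13, 2)
5P: (13, 2) + (13, 15): same x and y₁ ≡ -y₂, so the sum is ∞.
5P = ∞, so the order is 5.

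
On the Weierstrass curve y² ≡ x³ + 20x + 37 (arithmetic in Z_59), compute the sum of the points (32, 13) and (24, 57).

(48, 16)

(32, 13) + (24, 57). λ = (57 - 13)/(24 - 32) ≡ 44/51 mod 59. 51⁻¹ ≡ 22 (mod 59), so λ ≡ 24.
  x = λ² - 32 - 24 = 576 - 56 ≡ 48; y = λ·(32 - 48) - 13 ≡ 16. → (48, 16)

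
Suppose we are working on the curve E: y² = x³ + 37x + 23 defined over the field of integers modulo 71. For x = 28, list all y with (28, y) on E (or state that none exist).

x³ + 37x + 23 = 23011 ≡ 7 (mod 71).
7 is a non-residue mod 71; no y exists.

none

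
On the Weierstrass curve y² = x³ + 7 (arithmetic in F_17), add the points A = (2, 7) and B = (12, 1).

(2, 10)

(2, 7) + (12, 1). λ = (1 - 7)/(12 - 2) ≡ 11/10 mod 17. 10⁻¹ ≡ 12 (mod 17) since 10·12 = 120 ≡ 1, so λ ≡ 13.
  x = λ² - 2 - 12 = 169 - 14 ≡ 2; y = λ·(2 - 2) - 7 ≡ 10. → (2, 10)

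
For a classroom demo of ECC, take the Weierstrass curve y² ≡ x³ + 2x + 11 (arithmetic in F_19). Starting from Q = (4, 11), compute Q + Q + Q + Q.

Double-and-add on 4 = (100)₂. Start with Q = (4, 11) for the leading 1-bit.
double: tangent at (4, 11): λ = (3·4² + 2)/(2·11) ≡ 12/3. 3⁻¹ ≡ 13 (mod 19) since 3·13 = 39 ≡ 1, so λ ≡ 12·13 ≡ 4.
  x = λ² - 4 - 4 = 16 - 8 ≡ 8; y = λ·(4 - 8) - 11 ≡ 11. → (8, 11)
double: tangent at (8, 11): λ = (3·8² + 2)/(2·11) ≡ 4/3. 3⁻¹ ≡ 13 (mod 19) since 3·13 = 39 ≡ 1, so λ ≡ 4·13 ≡ 14.
  x = λ² - 8 - 8 = 196 - 16 ≡ 9; y = λ·(8 - 9) - 11 ≡ 13. → (9, 13)

(9, 13)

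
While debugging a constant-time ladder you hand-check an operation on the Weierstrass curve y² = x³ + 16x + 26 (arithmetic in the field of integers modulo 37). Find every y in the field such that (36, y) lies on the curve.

3, 34

x³ + 16x + 26 = 47258 ≡ 9 (mod 37).
Square roots of 9 mod 37: 3 and 34 (since 3² = 9 ≡ 9).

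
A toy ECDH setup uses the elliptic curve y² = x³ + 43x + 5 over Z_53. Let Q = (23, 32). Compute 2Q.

tangent at (23, 32): λ = (3·23² + 43)/(2·32) ≡ 40/11. 11⁻¹ ≡ 29 (mod 53) since 11·29 = 319 ≡ 1, so λ ≡ 40·29 ≡ 47.
  x = λ² - 23 - 23 = 2209 - 46 ≡ 43; y = λ·(23 - 43) - 32 ≡ 35. → (43, 35)

(43, 35)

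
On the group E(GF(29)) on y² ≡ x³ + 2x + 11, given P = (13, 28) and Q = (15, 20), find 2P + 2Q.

First 2P:
Repeated addition: build up to 2P.
2P: tangent at (13, 28): λ = (3·13² + 2)/(2·28) ≡ 16/27. 27⁻¹ ≡ 14 (mod 29) since 27·14 = 378 ≡ 1, so λ ≡ 16·14 ≡ 21.
  x = λ² - 13 - 13 = 441 - 26 ≡ 9; y = λ·(13 - 9) - 28 ≡ 27. → (9, 27)
2P = (9, 27).
Next 2Q:
Repeated addition: build up to 2Q.
2Q: tangent at (15, 20): λ = (3·15² + 2)/(2·20) ≡ 10/11. 11⁻¹ ≡ 8 (mod 29) since 11·8 = 88 ≡ 1, so λ ≡ 10·8 ≡ 22.
  x = λ² - 15 - 15 = 484 - 30 ≡ 19; y = λ·(15 - 19) - 20 ≡ 8. → (19, 8)
2Q = (19, 8).
Finally 2P + 2Q:
(9, 27) + (19, 8). λ = (8 - 27)/(19 - 9) ≡ 10/10 mod 29. 10⁻¹ ≡ 3 (mod 29), so λ ≡ 1.
  x = λ² - 9 - 19 = 1 - 28 ≡ 2; y = λ·(9 - 2) - 27 ≡ 9. → (2, 9)

(2, 9)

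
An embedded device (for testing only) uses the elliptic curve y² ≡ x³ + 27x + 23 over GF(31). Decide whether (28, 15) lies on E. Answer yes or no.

yes

y² = 15² ≡ 8; x³ + 27x + 23 = 22731 ≡ 8 (mod 31). 8 = 8.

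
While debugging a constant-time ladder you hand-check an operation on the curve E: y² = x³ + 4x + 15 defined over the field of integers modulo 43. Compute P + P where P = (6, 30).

tangent at (6, 30): λ = (3·6² + 4)/(2·30) ≡ 26/17. 17⁻¹ ≡ 38 (mod 43), so λ ≡ 26·38 ≡ 42.
  x = λ² - 6 - 6 = 1764 - 12 ≡ 32; y = λ·(6 - 32) - 30 ≡ 39. → (32, 39)

(32, 39)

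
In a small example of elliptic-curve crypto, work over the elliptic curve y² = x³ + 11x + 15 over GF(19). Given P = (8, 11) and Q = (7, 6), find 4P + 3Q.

(10, 17)

First 4P:
Repeated addition: build up to 4P.
2P: tangent at (8, 11): λ = (3·8² + 11)/(2·11) ≡ 13/3. 3⁻¹ ≡ 13 (mod 19) since 3·13 = 39 ≡ 1, so λ ≡ 13·13 ≡ 17.
  x = λ² - 8 - 8 = 289 - 16 ≡ 7; y = λ·(8 - 7) - 11 ≡ 6. → (7, 6)
3P: (7, 6) + (8, 11). λ = (11 - 6)/(8 - 7) ≡ 5/1 mod 19. 1⁻¹ ≡ 1 (mod 19) since 1·1 = 1 ≡ 1, so λ ≡ 5.
  x = λ² - 7 - 8 = 25 - 15 ≡ 10; y = λ·(7 - 10) - 6 ≡ 17. → (10, 17)
4P: (10, 17) + (8, 11). λ = (11 - 17)/(8 - 10) ≡ 13/17 mod 19. 17⁻¹ ≡ 9 (mod 19) since 17·9 = 153 ≡ 1, so λ ≡ 3.
  x = λ² - 10 - 8 = 9 - 18 ≡ 10; y = λ·(10 - 10) - 17 ≡ 2. → (10, 2)
4P = (10, 2).
Next 3Q:
Repeated addition: build up to 3Q.
2Q: tangent at (7, 6): λ = (3·7² + 11)/(2·6) ≡ 6/12. 12⁻¹ ≡ 8 (mod 19) since 12·8 = 96 ≡ 1, so λ ≡ 6·8 ≡ 10.
  x = λ² - 7 - 7 = 100 - 14 ≡ 10; y = λ·(7 - 10) - 6 ≡ 2. → (10, 2)
3Q: (10, 2) + (7, 6). λ = (6 - 2)/(7 - 10) ≡ 4/16 mod 19. 16⁻¹ ≡ 6 (mod 19), so λ ≡ 5.
  x = λ² - 10 - 7 = 25 - 17 ≡ 8; y = λ·(10 - 8) - 2 ≡ 8. → (8, 8)
3Q = (8, 8).
Finally 4P + 3Q:
(10, 2) + (8, 8). λ = (8 - 2)/(8 - 10) ≡ 6/17 mod 19. 17⁻¹ ≡ 9 (mod 19), so λ ≡ 16.
  x = λ² - 10 - 8 = 256 - 18 ≡ 10; y = λ·(10 - 10) - 2 ≡ 17. → (10, 17)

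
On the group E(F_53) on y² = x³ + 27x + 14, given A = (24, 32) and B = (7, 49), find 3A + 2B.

(32, 37)

First 3A:
Repeated addition: build up to 3A.
2A: tangent at (24, 32): λ = (3·24² + 27)/(2·32) ≡ 6/11. 11⁻¹ ≡ 29 (mod 53), so λ ≡ 6·29 ≡ 15.
  x = λ² - 24 - 24 = 225 - 48 ≡ 18; y = λ·(24 - 18) - 32 ≡ 5. → (18, 5)
3A: (18, 5) + (24, 32). λ = (32 - 5)/(24 - 18) ≡ 27/6 mod 53. 6⁻¹ ≡ 9 (mod 53), so λ ≡ 31.
  x = λ² - 18 - 24 = 961 - 42 ≡ 18; y = λ·(18 - 18) - 5 ≡ 48. → (18, 48)
3A = (18, 48).
Next 2B:
Repeated addition: build up to 2B.
2B: tangent at (7, 49): λ = (3·7² + 27)/(2·49) ≡ 15/45. 45⁻¹ ≡ 33 (mod 53), so λ ≡ 15·33 ≡ 18.
  x = λ² - 7 - 7 = 324 - 14 ≡ 45; y = λ·(7 - 45) - 49 ≡ 9. → (45, 9)
2B = (45, 9).
Finally 3A + 2B:
(18, 48) + (45, 9). λ = (9 - 48)/(45 - 18) ≡ 14/27 mod 53. 27⁻¹ ≡ 2 (mod 53) since 27·2 = 54 ≡ 1, so λ ≡ 28.
  x = λ² - 18 - 45 = 784 - 63 ≡ 32; y = λ·(18 - 32) - 48 ≡ 37. → (32, 37)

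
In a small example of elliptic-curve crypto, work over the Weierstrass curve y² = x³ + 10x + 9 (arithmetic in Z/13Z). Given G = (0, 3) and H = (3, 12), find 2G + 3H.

First 2G:
Repeated addition: build up to 2G.
2G: tangent at (0, 3): λ = (3·0² + 10)/(2·3) ≡ 10/6. 6⁻¹ ≡ 11 (mod 13) since 6·11 = 66 ≡ 1, so λ ≡ 10·11 ≡ 6.
  x = λ² - 0 - 0 = 36 - 0 ≡ 10; y = λ·(0 - 10) - 3 ≡ 2. → (10, 2)
2G = (10, 2).
Next 3H:
Repeated addition: build up to 3H.
2H: tangent at (3, 12): λ = (3·3² + 10)/(2·12) ≡ 11/11. 11⁻¹ ≡ 6 (mod 13), so λ ≡ 11·6 ≡ 1.
  x = λ² - 3 - 3 = 1 - 6 ≡ 8; y = λ·(3 - 8) - 12 ≡ 9. → (8, 9)
3H: (8, 9) + (3, 12). λ = (12 - 9)/(3 - 8) ≡ 3/8 mod 13. 8⁻¹ ≡ 5 (mod 13), so λ ≡ 2.
  x = λ² - 8 - 3 = 4 - 11 ≡ 6; y = λ·(8 - 6) - 9 ≡ 8. → (6, 8)
3H = (6, 8).
Finally 2G + 3H:
(10, 2) + (6, 8). λ = (8 - 2)/(6 - 10) ≡ 6/9 mod 13. 9⁻¹ ≡ 3 (mod 13), so λ ≡ 5.
  x = λ² - 10 - 6 = 25 - 16 ≡ 9; y = λ·(10 - 9) - 2 ≡ 3. → (9, 3)

(9, 3)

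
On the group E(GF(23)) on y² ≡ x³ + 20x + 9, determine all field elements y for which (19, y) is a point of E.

x³ + 20x + 9 = 7248 ≡ 3 (mod 23).
Square roots of 3 mod 23: 7 and 16 (since 7² = 49 ≡ 3).

7, 16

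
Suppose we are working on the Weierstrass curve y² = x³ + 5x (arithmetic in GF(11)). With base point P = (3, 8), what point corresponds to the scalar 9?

(0, 0)

Repeated addition: build up to 9P.
2P: tangent at (3, 8): λ = (3·3² + 5)/(2·8) ≡ 10/5. 5⁻¹ ≡ 9 (mod 11) since 5·9 = 45 ≡ 1, so λ ≡ 10·9 ≡ 2.
  x = λ² - 3 - 3 = 4 - 6 ≡ 9; y = λ·(3 - 9) - 8 ≡ 2. → (9, 2)
3P: (9, 2) + (3, 8). λ = (8 - 2)/(3 - 9) ≡ 6/5 mod 11. 5⁻¹ ≡ 9 (mod 11) since 5·9 = 45 ≡ 1, so λ ≡ 10.
  x = λ² - 9 - 3 = 100 - 12 ≡ 0; y = λ·(9 - 0) - 2 ≡ 0. → (0, 0)
4P: (0, 0) + (3, 8). λ = (8 - 0)/(3 - 0) ≡ 8/3 mod 11. 3⁻¹ ≡ 4 (mod 11) since 3·4 = 12 ≡ 1, so λ ≡ 10.
  x = λ² - 0 - 3 = 100 - 3 ≡ 9; y = λ·(0 - 9) - 0 ≡ 9. → (9, 9)
5P: (9, 9) + (3, 8). λ = (8 - 9)/(3 - 9) ≡ 10/5 mod 11. 5⁻¹ ≡ 9 (mod 11), so λ ≡ 2.
  x = λ² - 9 - 3 = 4 - 12 ≡ 3; y = λ·(9 - 3) - 9 ≡ 3. → (3, 3)
6P: (3, 3) + (3, 8): same x and y₁ ≡ -y₂, so the sum is ∞.
7P: ∞ + (3, 8) = (3, 8) (identity).
8P: tangent at (3, 8): λ = (3·3² + 5)/(2·8) ≡ 10/5. 5⁻¹ ≡ 9 (mod 11), so λ ≡ 10·9 ≡ 2.
  x = λ² - 3 - 3 = 4 - 6 ≡ 9; y = λ·(3 - 9) - 8 ≡ 2. → (9, 2)
9P: (9, 2) + (3, 8). λ = (8 - 2)/(3 - 9) ≡ 6/5 mod 11. 5⁻¹ ≡ 9 (mod 11), so λ ≡ 10.
  x = λ² - 9 - 3 = 100 - 12 ≡ 0; y = λ·(9 - 0) - 2 ≡ 0. → (0, 0)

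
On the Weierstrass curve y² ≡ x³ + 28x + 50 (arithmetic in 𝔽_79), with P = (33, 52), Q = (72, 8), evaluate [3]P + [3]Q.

First 3P:
Repeated addition: build up to 3P.
2P: tangent at (33, 52): λ = (3·33² + 28)/(2·52) ≡ 56/25. 25⁻¹ ≡ 19 (mod 79), so λ ≡ 56·19 ≡ 37.
  x = λ² - 33 - 33 = 1369 - 66 ≡ 39; y = λ·(33 - 39) - 52 ≡ 42. → (39, 42)
3P: (39, 42) + (33, 52). λ = (52 - 42)/(33 - 39) ≡ 10/73 mod 79. 73⁻¹ ≡ 13 (mod 79) since 73·13 = 949 ≡ 1, so λ ≡ 51.
  x = λ² - 39 - 33 = 2601 - 72 ≡ 1; y = λ·(39 - 1) - 42 ≡ 0. → (1, 0)
3P = (1, 0).
Next 3Q:
Repeated addition: build up to 3Q.
2Q: tangent at (72, 8): λ = (3·72² + 28)/(2·8) ≡ 17/16. 16⁻¹ ≡ 5 (mod 79), so λ ≡ 17·5 ≡ 6.
  x = λ² - 72 - 72 = 36 - 144 ≡ 50; y = λ·(72 - 50) - 8 ≡ 45. → (50, 45)
3Q: (50, 45) + (72, 8). λ = (8 - 45)/(72 - 50) ≡ 42/22 mod 79. 22⁻¹ ≡ 18 (mod 79), so λ ≡ 45.
  x = λ² - 50 - 72 = 2025 - 122 ≡ 7; y = λ·(50 - 7) - 45 ≡ 73. → (7, 73)
3Q = (7, 73).
Finally 3P + 3Q:
(1, 0) + (7, 73). λ = (73 - 0)/(7 - 1) ≡ 73/6 mod 79. 6⁻¹ ≡ 66 (mod 79) since 6·66 = 396 ≡ 1, so λ ≡ 78.
  x = λ² - 1 - 7 = 6084 - 8 ≡ 72; y = λ·(1 - 72) - 0 ≡ 71. → (72, 71)

(72, 71)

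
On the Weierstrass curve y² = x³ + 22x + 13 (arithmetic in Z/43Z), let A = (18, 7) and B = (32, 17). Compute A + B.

(18, 7) + (32, 17). λ = (17 - 7)/(32 - 18) ≡ 10/14 mod 43. 14⁻¹ ≡ 40 (mod 43) since 14·40 = 560 ≡ 1, so λ ≡ 13.
  x = λ² - 18 - 32 = 169 - 50 ≡ 33; y = λ·(18 - 33) - 7 ≡ 13. → (33, 13)

(33, 13)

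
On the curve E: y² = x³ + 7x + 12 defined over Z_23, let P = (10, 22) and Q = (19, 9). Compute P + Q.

(10, 1)

(10, 22) + (19, 9). λ = (9 - 22)/(19 - 10) ≡ 10/9 mod 23. 9⁻¹ ≡ 18 (mod 23), so λ ≡ 19.
  x = λ² - 10 - 19 = 361 - 29 ≡ 10; y = λ·(10 - 10) - 22 ≡ 1. → (10, 1)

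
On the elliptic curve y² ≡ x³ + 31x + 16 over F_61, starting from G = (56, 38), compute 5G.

(41, 27)

Double-and-add on 5 = (101)₂. Start with G = (56, 38) for the leading 1-bit.
double: tangent at (56, 38): λ = (3·56² + 31)/(2·38) ≡ 45/15. 15⁻¹ ≡ 57 (mod 61), so λ ≡ 45·57 ≡ 3.
  x = λ² - 56 - 56 = 9 - 112 ≡ 19; y = λ·(56 - 19) - 38 ≡ 12. → (19, 12)
double: tangent at (19, 12): λ = (3·19² + 31)/(2·12) ≡ 16/24. 24⁻¹ ≡ 28 (mod 61) since 24·28 = 672 ≡ 1, so λ ≡ 16·28 ≡ 21.
  x = λ² - 19 - 19 = 441 - 38 ≡ 37; y = λ·(19 - 37) - 12 ≡ 37. → (37, 37)
add G: (37, 37) + (56, 38). λ = (38 - 37)/(56 - 37) ≡ 1/19 mod 61. 19⁻¹ ≡ 45 (mod 61), so λ ≡ 45.
  x = λ² - 37 - 56 = 2025 - 93 ≡ 41; y = λ·(37 - 41) - 37 ≡ 27. → (41, 27)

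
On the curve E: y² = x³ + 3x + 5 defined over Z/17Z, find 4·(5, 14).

(4, 9)

Write G = (5, 14).
Double-and-add on 4 = (100)₂. Start with G = (5, 14) for the leading 1-bit.
double: tangent at (5, 14): λ = (3·5² + 3)/(2·14) ≡ 10/11. 11⁻¹ ≡ 14 (mod 17), so λ ≡ 10·14 ≡ 4.
  x = λ² - 5 - 5 = 16 - 10 ≡ 6; y = λ·(5 - 6) - 14 ≡ 16. → (6, 16)
double: tangent at (6, 16): λ = (3·6² + 3)/(2·16) ≡ 9/15. 15⁻¹ ≡ 8 (mod 17), so λ ≡ 9·8 ≡ 4.
  x = λ² - 6 - 6 = 16 - 12 ≡ 4; y = λ·(6 - 4) - 16 ≡ 9. → (4, 9)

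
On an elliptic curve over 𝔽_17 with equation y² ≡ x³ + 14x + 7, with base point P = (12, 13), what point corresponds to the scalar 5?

(6, 16)

Double-and-add on 5 = (101)₂. Start with P = (12, 13) for the leading 1-bit.
double: tangent at (12, 13): λ = (3·12² + 14)/(2·13) ≡ 4/9. 9⁻¹ ≡ 2 (mod 17), so λ ≡ 4·2 ≡ 8.
  x = λ² - 12 - 12 = 64 - 24 ≡ 6; y = λ·(12 - 6) - 13 ≡ 1. → (6, 1)
double: tangent at (6, 1): λ = (3·6² + 14)/(2·1) ≡ 3/2. 2⁻¹ ≡ 9 (mod 17), so λ ≡ 3·9 ≡ 10.
  x = λ² - 6 - 6 = 100 - 12 ≡ 3; y = λ·(6 - 3) - 1 ≡ 12. → (3, 12)
add P: (3, 12) + (12, 13). λ = (13 - 12)/(12 - 3) ≡ 1/9 mod 17. 9⁻¹ ≡ 2 (mod 17), so λ ≡ 2.
  x = λ² - 3 - 12 = 4 - 15 ≡ 6; y = λ·(3 - 6) - 12 ≡ 16. → (6, 16)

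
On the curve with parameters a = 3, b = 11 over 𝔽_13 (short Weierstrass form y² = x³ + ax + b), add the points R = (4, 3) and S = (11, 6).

(4, 3) + (11, 6). λ = (6 - 3)/(11 - 4) ≡ 3/7 mod 13. 7⁻¹ ≡ 2 (mod 13), so λ ≡ 6.
  x = λ² - 4 - 11 = 36 - 15 ≡ 8; y = λ·(4 - 8) - 3 ≡ 12. → (8, 12)

(8, 12)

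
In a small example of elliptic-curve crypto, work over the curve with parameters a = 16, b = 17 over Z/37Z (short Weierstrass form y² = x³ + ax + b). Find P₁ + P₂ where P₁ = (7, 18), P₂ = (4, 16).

(10, 17)

(7, 18) + (4, 16). λ = (16 - 18)/(4 - 7) ≡ 35/34 mod 37. 34⁻¹ ≡ 12 (mod 37) since 34·12 = 408 ≡ 1, so λ ≡ 13.
  x = λ² - 7 - 4 = 169 - 11 ≡ 10; y = λ·(7 - 10) - 18 ≡ 17. → (10, 17)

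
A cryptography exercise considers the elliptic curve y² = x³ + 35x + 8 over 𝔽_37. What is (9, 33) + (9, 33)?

tangent at (9, 33): λ = (3·9² + 35)/(2·33) ≡ 19/29. 29⁻¹ ≡ 23 (mod 37), so λ ≡ 19·23 ≡ 30.
  x = λ² - 9 - 9 = 900 - 18 ≡ 31; y = λ·(9 - 31) - 33 ≡ 10. → (31, 10)

(31, 10)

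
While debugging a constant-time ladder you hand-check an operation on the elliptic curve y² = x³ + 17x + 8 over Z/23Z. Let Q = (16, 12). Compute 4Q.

(4, 18)

Repeated addition: build up to 4Q.
2Q: tangent at (16, 12): λ = (3·16² + 17)/(2·12) ≡ 3/1. 1⁻¹ ≡ 1 (mod 23), so λ ≡ 3·1 ≡ 3.
  x = λ² - 16 - 16 = 9 - 32 ≡ 0; y = λ·(16 - 0) - 12 ≡ 13. → (0, 13)
3Q: (0, 13) + (16, 12). λ = (12 - 13)/(16 - 0) ≡ 22/16 mod 23. 16⁻¹ ≡ 13 (mod 23), so λ ≡ 10.
  x = λ² - 0 - 16 = 100 - 16 ≡ 15; y = λ·(0 - 15) - 13 ≡ 21. → (15, 21)
4Q: (15, 21) + (16, 12). λ = (12 - 21)/(16 - 15) ≡ 14/1 mod 23. 1⁻¹ ≡ 1 (mod 23), so λ ≡ 14.
  x = λ² - 15 - 16 = 196 - 31 ≡ 4; y = λ·(15 - 4) - 21 ≡ 18. → (4, 18)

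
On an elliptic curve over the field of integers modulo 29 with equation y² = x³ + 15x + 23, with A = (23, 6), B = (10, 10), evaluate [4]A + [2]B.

First 4A:
Double-and-add on 4 = (100)₂. Start with A = (23, 6) for the leading 1-bit.
double: tangent at (23, 6): λ = (3·23² + 15)/(2·6) ≡ 7/12. 12⁻¹ ≡ 17 (mod 29), so λ ≡ 7·17 ≡ 3.
  x = λ² - 23 - 23 = 9 - 46 ≡ 21; y = λ·(23 - 21) - 6 ≡ 0. → (21, 0)
double: (21, 0) + (21, 0): same x and y₁ ≡ -y₂, so the sum is O.
4A = O.
Next 2B:
Repeated addition: build up to 2B.
2B: tangent at (10, 10): λ = (3·10² + 15)/(2·10) ≡ 25/20. 20⁻¹ ≡ 16 (mod 29) since 20·16 = 320 ≡ 1, so λ ≡ 25·16 ≡ 23.
  x = λ² - 10 - 10 = 529 - 20 ≡ 16; y = λ·(10 - 16) - 10 ≡ 26. → (16, 26)
2B = (16, 26).
Finally 4A + 2B:
O + (16, 26) = (16, 26) (identity).

(16, 26)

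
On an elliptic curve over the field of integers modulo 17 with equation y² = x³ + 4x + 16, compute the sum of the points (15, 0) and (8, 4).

(15, 0) + (8, 4). λ = (4 - 0)/(8 - 15) ≡ 4/10 mod 17. 10⁻¹ ≡ 12 (mod 17), so λ ≡ 14.
  x = λ² - 15 - 8 = 196 - 23 ≡ 3; y = λ·(15 - 3) - 0 ≡ 15. → (3, 15)

(3, 15)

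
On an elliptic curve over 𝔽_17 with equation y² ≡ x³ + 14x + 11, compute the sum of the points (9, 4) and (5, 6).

(16, 8)

(9, 4) + (5, 6). λ = (6 - 4)/(5 - 9) ≡ 2/13 mod 17. 13⁻¹ ≡ 4 (mod 17) since 13·4 = 52 ≡ 1, so λ ≡ 8.
  x = λ² - 9 - 5 = 64 - 14 ≡ 16; y = λ·(9 - 16) - 4 ≡ 8. → (16, 8)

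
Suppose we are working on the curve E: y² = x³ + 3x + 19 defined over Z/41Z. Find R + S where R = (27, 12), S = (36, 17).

(27, 12) + (36, 17). λ = (17 - 12)/(36 - 27) ≡ 5/9 mod 41. 9⁻¹ ≡ 32 (mod 41) since 9·32 = 288 ≡ 1, so λ ≡ 37.
  x = λ² - 27 - 36 = 1369 - 63 ≡ 35; y = λ·(27 - 35) - 12 ≡ 20. → (35, 20)

(35, 20)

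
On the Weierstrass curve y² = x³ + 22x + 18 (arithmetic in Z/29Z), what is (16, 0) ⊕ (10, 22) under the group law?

(16, 0) + (10, 22). λ = (22 - 0)/(10 - 16) ≡ 22/23 mod 29. 23⁻¹ ≡ 24 (mod 29), so λ ≡ 6.
  x = λ² - 16 - 10 = 36 - 26 ≡ 10; y = λ·(16 - 10) - 0 ≡ 7. → (10, 7)

(10, 7)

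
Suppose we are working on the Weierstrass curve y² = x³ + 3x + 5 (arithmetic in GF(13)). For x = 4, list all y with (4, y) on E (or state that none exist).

x³ + 3x + 5 = 81 ≡ 3 (mod 13).
Square roots of 3 mod 13: 4 and 9 (since 4² = 16 ≡ 3).

4, 9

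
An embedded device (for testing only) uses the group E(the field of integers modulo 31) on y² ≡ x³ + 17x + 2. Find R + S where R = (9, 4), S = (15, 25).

(27, 26)

(9, 4) + (15, 25). λ = (25 - 4)/(15 - 9) ≡ 21/6 mod 31. 6⁻¹ ≡ 26 (mod 31), so λ ≡ 19.
  x = λ² - 9 - 15 = 361 - 24 ≡ 27; y = λ·(9 - 27) - 4 ≡ 26. → (27, 26)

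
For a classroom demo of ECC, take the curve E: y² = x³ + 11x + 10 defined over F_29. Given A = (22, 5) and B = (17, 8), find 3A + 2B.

First 3A:
Repeated addition: build up to 3A.
2A: tangent at (22, 5): λ = (3·22² + 11)/(2·5) ≡ 13/10. 10⁻¹ ≡ 3 (mod 29) since 10·3 = 30 ≡ 1, so λ ≡ 13·3 ≡ 10.
  x = λ² - 22 - 22 = 100 - 44 ≡ 27; y = λ·(22 - 27) - 5 ≡ 3. → (27, 3)
3A: (27, 3) + (22, 5). λ = (5 - 3)/(22 - 27) ≡ 2/24 mod 29. 24⁻¹ ≡ 23 (mod 29) since 24·23 = 552 ≡ 1, so λ ≡ 17.
  x = λ² - 27 - 22 = 289 - 49 ≡ 8; y = λ·(27 - 8) - 3 ≡ 1. → (8, 1)
3A = (8, 1).
Next 2B:
Repeated addition: build up to 2B.
2B: tangent at (17, 8): λ = (3·17² + 11)/(2·8) ≡ 8/16. 16⁻¹ ≡ 20 (mod 29), so λ ≡ 8·20 ≡ 15.
  x = λ² - 17 - 17 = 225 - 34 ≡ 17; y = λ·(17 - 17) - 8 ≡ 21. → (17, 21)
2B = (17, 21).
Finally 3A + 2B:
(8, 1) + (17, 21). λ = (21 - 1)/(17 - 8) ≡ 20/9 mod 29. 9⁻¹ ≡ 13 (mod 29) since 9·13 = 117 ≡ 1, so λ ≡ 28.
  x = λ² - 8 - 17 = 784 - 25 ≡ 5; y = λ·(8 - 5) - 1 ≡ 25. → (5, 25)

(5, 25)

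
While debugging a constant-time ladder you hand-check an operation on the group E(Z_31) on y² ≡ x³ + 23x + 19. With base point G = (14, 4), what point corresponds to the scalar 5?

(15, 9)

Double-and-add on 5 = (101)₂. Start with G = (14, 4) for the leading 1-bit.
double: tangent at (14, 4): λ = (3·14² + 23)/(2·4) ≡ 22/8. 8⁻¹ ≡ 4 (mod 31), so λ ≡ 22·4 ≡ 26.
  x = λ² - 14 - 14 = 676 - 28 ≡ 28; y = λ·(14 - 28) - 4 ≡ 4. → (28, 4)
double: tangent at (28, 4): λ = (3·28² + 23)/(2·4) ≡ 19/8. 8⁻¹ ≡ 4 (mod 31) since 8·4 = 32 ≡ 1, so λ ≡ 19·4 ≡ 14.
  x = λ² - 28 - 28 = 196 - 56 ≡ 16; y = λ·(28 - 16) - 4 ≡ 9. → (16, 9)
add G: (16, 9) + (14, 4). λ = (4 - 9)/(14 - 16) ≡ 26/29 mod 31. 29⁻¹ ≡ 15 (mod 31), so λ ≡ 18.
  x = λ² - 16 - 14 = 324 - 30 ≡ 15; y = λ·(16 - 15) - 9 ≡ 9. → (15, 9)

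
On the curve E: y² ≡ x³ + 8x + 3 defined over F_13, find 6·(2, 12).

(7, 5)

Write P = (2, 12).
Repeated addition: build up to 6P.
2P: tangent at (2, 12): λ = (3·2² + 8)/(2·12) ≡ 7/11. 11⁻¹ ≡ 6 (mod 13), so λ ≡ 7·6 ≡ 3.
  x = λ² - 2 - 2 = 9 - 4 ≡ 5; y = λ·(2 - 5) - 12 ≡ 5. → (5, 5)
3P: (5, 5) + (2, 12). λ = (12 - 5)/(2 - 5) ≡ 7/10 mod 13. 10⁻¹ ≡ 4 (mod 13), so λ ≡ 2.
  x = λ² - 5 - 2 = 4 - 7 ≡ 10; y = λ·(5 - 10) - 5 ≡ 11. → (10, 11)
4P: (10, 11) + (2, 12). λ = (12 - 11)/(2 - 10) ≡ 1/5 mod 13. 5⁻¹ ≡ 8 (mod 13), so λ ≡ 8.
  x = λ² - 10 - 2 = 64 - 12 ≡ 0; y = λ·(10 - 0) - 11 ≡ 4. → (0, 4)
5P: (0, 4) + (2, 12). λ = (12 - 4)/(2 - 0) ≡ 8/2 mod 13. 2⁻¹ ≡ 7 (mod 13), so λ ≡ 4.
  x = λ² - 0 - 2 = 16 - 2 ≡ 1; y = λ·(0 - 1) - 4 ≡ 5. → (1, 5)
6P: (1, 5) + (2, 12). λ = (12 - 5)/(2 - 1) ≡ 7/1 mod 13. 1⁻¹ ≡ 1 (mod 13) since 1·1 = 1 ≡ 1, so λ ≡ 7.
  x = λ² - 1 - 2 = 49 - 3 ≡ 7; y = λ·(1 - 7) - 5 ≡ 5. → (7, 5)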